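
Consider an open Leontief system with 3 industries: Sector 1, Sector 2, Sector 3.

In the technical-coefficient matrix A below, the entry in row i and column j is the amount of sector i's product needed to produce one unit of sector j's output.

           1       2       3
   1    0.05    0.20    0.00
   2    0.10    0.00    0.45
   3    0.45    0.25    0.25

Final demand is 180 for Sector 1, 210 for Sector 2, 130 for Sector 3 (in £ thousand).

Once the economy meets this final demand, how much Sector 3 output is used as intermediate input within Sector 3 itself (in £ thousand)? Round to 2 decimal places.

I − A =
  [   0.95    -0.20     0.00]
  [  -0.10     1.00    -0.45]
  [  -0.45    -0.25     0.75]
Cofactors of I−A, C_ij = (−1)^(i+j)·(minor ij) (rows/columns in the sector order above):
  C_11 = (1.00)(0.75) − (-0.45)(-0.25) = 0.6375
  C_12 = −[(-0.10)(0.75) − (-0.45)(-0.45)] = 0.2775
  C_13 = (-0.10)(-0.25) − (1.00)(-0.45) = 0.4750
  C_21 = −[(-0.20)(0.75) − (0.00)(-0.25)] = 0.1500
  C_22 = (0.95)(0.75) − (0.00)(-0.45) = 0.7125
  C_23 = −[(0.95)(-0.25) − (-0.20)(-0.45)] = 0.3275
  C_31 = (-0.20)(-0.45) − (0.00)(1.00) = 0.0900
  C_32 = −[(0.95)(-0.45) − (0.00)(-0.10)] = 0.4275
  C_33 = (0.95)(1.00) − (-0.20)(-0.10) = 0.9300
det(I−A) = Σ_j (I−A)_1j·C_1j = (0.95)(0.6375) + (-0.20)(0.2775) + (0.00)(0.4750) = 0.550125
adj(I−A) = Cᵀ =
  [ 0.6375   0.1500   0.0900]
  [ 0.2775   0.7125   0.4275]
  [ 0.4750   0.3275   0.9300]
(I − A)⁻¹ = adj(I−A) / det(I−A) ≈
  [   1.1588     0.2727     0.1636]
  [   0.5044     1.2952     0.7771]
  [   0.8634     0.5953     1.6905]
First solve x = (I − A)⁻¹ d = adj(I−A)·d / det(I−A); in particular x_3 = (0.4750·180 + 0.3275·210 + 0.9300·130) / 0.550125 = 275.175 / 0.550125 ≈ 500.2045.
Intermediate flow from 3 to 3: z_33 = a_33 · x_3 = 0.25 × 275.175 / 0.550125 = 68.79375 / 0.550125 ≈ 125.05.

z_33 = 125.05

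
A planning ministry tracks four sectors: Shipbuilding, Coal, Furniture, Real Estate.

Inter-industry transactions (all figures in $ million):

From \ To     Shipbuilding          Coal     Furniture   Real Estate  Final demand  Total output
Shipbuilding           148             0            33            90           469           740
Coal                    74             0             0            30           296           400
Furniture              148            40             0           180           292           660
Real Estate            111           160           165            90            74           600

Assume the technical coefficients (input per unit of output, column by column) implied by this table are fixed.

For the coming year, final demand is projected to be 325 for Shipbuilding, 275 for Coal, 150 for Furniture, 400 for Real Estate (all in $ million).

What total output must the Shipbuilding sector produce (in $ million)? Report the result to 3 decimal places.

x_1 = 618.488

Technical coefficients a_ij = z_ij / X_j:
  a_11 = 148/740 = 0.20, a_21 = 74/740 = 0.10, a_31 = 148/740 = 0.20, a_41 = 111/740 = 0.15
  a_12 = 0/400 = 0.00, a_22 = 0/400 = 0.00, a_32 = 40/400 = 0.10, a_42 = 160/400 = 0.40
  a_13 = 33/660 = 0.05, a_23 = 0/660 = 0.00, a_33 = 0/660 = 0.00, a_43 = 165/660 = 0.25
  a_14 = 90/600 = 0.15, a_24 = 30/600 = 0.05, a_34 = 180/600 = 0.30, a_44 = 90/600 = 0.15
I − A =
  [   0.80     0.00    -0.05    -0.15]
  [  -0.10     1.00     0.00    -0.05]
  [  -0.20    -0.10     1.00    -0.30]
  [  -0.15    -0.40    -0.25     0.85]
Compute the cofactors C_ij = (−1)^(i+j)·(3×3 minor ij) of I−A; the adjugate is their transpose:
adj(I−A) = Cᵀ =
  [ 0.753750   0.074000   0.079000   0.165250]
  [ 0.087500   0.579250   0.018375   0.056000]
  [ 0.232250   0.173750   0.635500   0.275500]
  [ 0.242500   0.336750   0.209500   0.789500]
det(I−A) = Σ_j (I−A)_1j·C_1j = (0.80)(0.753750) + (0.00)(0.087500) + (-0.05)(0.232250) + (-0.15)(0.242500) = 0.5550125
(I − A)⁻¹ = adj(I−A) / det(I−A) ≈
  [   1.3581     0.1333     0.1423     0.2977]
  [   0.1577     1.0437     0.0331     0.1009]
  [   0.4185     0.3131     1.1450     0.4964]
  [   0.4369     0.6067     0.3775     1.4225]
x = (I − A)⁻¹ d = adj(I−A)·d / det(I−A), with det(I−A) = 0.5550125:
  x_1 = (0.753750·325 + 0.074000·275 + 0.079000·150 + 0.165250·400) / 0.5550125 = 343.26875 / 0.5550125 ≈ 618.488
  x_2 = (0.087500·325 + 0.579250·275 + 0.018375·150 + 0.056000·400) / 0.5550125 = 212.8875 / 0.5550125 ≈ 383.572
  x_3 = (0.232250·325 + 0.173750·275 + 0.635500·150 + 0.275500·400) / 0.5550125 = 328.7875 / 0.5550125 ≈ 592.397
  x_4 = (0.242500·325 + 0.336750·275 + 0.209500·150 + 0.789500·400) / 0.5550125 = 518.64375 / 0.5550125 ≈ 934.472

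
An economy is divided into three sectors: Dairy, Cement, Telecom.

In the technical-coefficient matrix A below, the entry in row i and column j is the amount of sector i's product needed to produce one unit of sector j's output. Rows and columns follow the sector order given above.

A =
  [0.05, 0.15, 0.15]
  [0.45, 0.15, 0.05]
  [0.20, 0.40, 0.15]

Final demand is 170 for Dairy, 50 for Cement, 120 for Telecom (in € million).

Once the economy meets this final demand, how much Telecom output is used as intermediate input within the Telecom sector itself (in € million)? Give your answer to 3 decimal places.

I − A =
  [   0.95    -0.15    -0.15]
  [  -0.45     0.85    -0.05]
  [  -0.20    -0.40     0.85]
Cofactors of I−A, C_ij = (−1)^(i+j)·(minor ij) (rows/columns in the sector order above):
  C_11 = (0.85)(0.85) − (-0.05)(-0.40) = 0.7025
  C_12 = −[(-0.45)(0.85) − (-0.05)(-0.20)] = 0.3925
  C_13 = (-0.45)(-0.40) − (0.85)(-0.20) = 0.3500
  C_21 = −[(-0.15)(0.85) − (-0.15)(-0.40)] = 0.1875
  C_22 = (0.95)(0.85) − (-0.15)(-0.20) = 0.7775
  C_23 = −[(0.95)(-0.40) − (-0.15)(-0.20)] = 0.4100
  C_31 = (-0.15)(-0.05) − (-0.15)(0.85) = 0.1350
  C_32 = −[(0.95)(-0.05) − (-0.15)(-0.45)] = 0.1150
  C_33 = (0.95)(0.85) − (-0.15)(-0.45) = 0.7400
det(I−A) = Σ_j (I−A)_1j·C_1j = (0.95)(0.7025) + (-0.15)(0.3925) + (-0.15)(0.3500) = 0.5560
adj(I−A) = Cᵀ =
  [ 0.7025   0.1875   0.1350]
  [ 0.3925   0.7775   0.1150]
  [ 0.3500   0.4100   0.7400]
(I − A)⁻¹ = adj(I−A) / det(I−A) ≈
  [   1.2635     0.3372     0.2428]
  [   0.7059     1.3984     0.2068]
  [   0.6295     0.7374     1.3309]
First solve x = (I − A)⁻¹ d = adj(I−A)·d / det(I−A); in particular x_3 = (0.3500·170 + 0.4100·50 + 0.7400·120) / 0.5560 = 168.80 / 0.5560 ≈ 303.59712.
Intermediate flow from 3 to 3: z_33 = a_33 · x_3 = 0.15 × 168.80 / 0.5560 = 25.32 / 0.5560 ≈ 45.540.

z_33 = 45.540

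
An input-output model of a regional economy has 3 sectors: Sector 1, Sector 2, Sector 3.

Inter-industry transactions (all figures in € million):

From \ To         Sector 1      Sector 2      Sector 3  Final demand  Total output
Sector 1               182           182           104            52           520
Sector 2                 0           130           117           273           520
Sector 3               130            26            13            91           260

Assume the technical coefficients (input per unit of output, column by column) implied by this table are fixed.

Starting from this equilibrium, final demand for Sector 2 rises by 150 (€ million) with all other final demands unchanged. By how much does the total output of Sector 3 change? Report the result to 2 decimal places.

Δx_3 = 53.87

Technical coefficients a_ij = z_ij / X_j:
  a_11 = 182/520 = 0.35, a_21 = 0/520 = 0.00, a_31 = 130/520 = 0.25
  a_12 = 182/520 = 0.35, a_22 = 130/520 = 0.25, a_32 = 26/520 = 0.05
  a_13 = 104/260 = 0.40, a_23 = 117/260 = 0.45, a_33 = 13/260 = 0.05
I − A =
  [   0.65    -0.35    -0.40]
  [   0.00     0.75    -0.45]
  [  -0.25    -0.05     0.95]
Cofactors of I−A, C_ij = (−1)^(i+j)·(minor ij) (rows/columns in the sector order above):
  C_11 = (0.75)(0.95) − (-0.45)(-0.05) = 0.6900
  C_12 = −[(0.00)(0.95) − (-0.45)(-0.25)] = 0.1125
  C_13 = (0.00)(-0.05) − (0.75)(-0.25) = 0.1875
  C_21 = −[(-0.35)(0.95) − (-0.40)(-0.05)] = 0.3525
  C_22 = (0.65)(0.95) − (-0.40)(-0.25) = 0.5175
  C_23 = −[(0.65)(-0.05) − (-0.35)(-0.25)] = 0.1200
  C_31 = (-0.35)(-0.45) − (-0.40)(0.75) = 0.4575
  C_32 = −[(0.65)(-0.45) − (-0.40)(0.00)] = 0.2925
  C_33 = (0.65)(0.75) − (-0.35)(0.00) = 0.4875
det(I−A) = Σ_j (I−A)_1j·C_1j = (0.65)(0.6900) + (-0.35)(0.1125) + (-0.40)(0.1875) = 0.334125
adj(I−A) = Cᵀ =
  [ 0.6900   0.3525   0.4575]
  [ 0.1125   0.5175   0.2925]
  [ 0.1875   0.1200   0.4875]
(I − A)⁻¹ = adj(I−A) / det(I−A) ≈
  [   2.0651     1.0550     1.3692]
  [   0.3367     1.5488     0.8754]
  [   0.5612     0.3591     1.4590]
Δx = (I − A)⁻¹ Δd with Δd having +150 in the Sector 2 component and 0 elsewhere.
So Δx_3 = L_32 · (+150), where L_32 = adj(I−A)_32 / det(I−A) = 0.1200 / 0.334125.
Δx_3 = 0.1200 × (+150) / 0.334125 = 18.00 / 0.334125 ≈ 53.87.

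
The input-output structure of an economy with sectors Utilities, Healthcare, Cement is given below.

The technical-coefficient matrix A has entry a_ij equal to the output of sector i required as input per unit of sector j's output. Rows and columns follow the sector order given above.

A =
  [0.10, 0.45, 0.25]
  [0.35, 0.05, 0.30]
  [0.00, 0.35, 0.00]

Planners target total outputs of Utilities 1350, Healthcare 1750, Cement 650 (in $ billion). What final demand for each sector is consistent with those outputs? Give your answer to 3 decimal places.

I − A =
  [   0.90    -0.45    -0.25]
  [  -0.35     0.95    -0.30]
  [   0.00    -0.35     1.00]
d = (I − A) x:
  d_U = (+0.90)·1350 + (-0.45)·1750 + (-0.25)·650 = 265.000
  d_H = (-0.35)·1350 + (+0.95)·1750 + (-0.30)·650 = 995.000
  d_C = (+0.00)·1350 + (-0.35)·1750 + (+1.00)·650 = 37.500

d_U = 265.000, d_H = 995.000, d_C = 37.500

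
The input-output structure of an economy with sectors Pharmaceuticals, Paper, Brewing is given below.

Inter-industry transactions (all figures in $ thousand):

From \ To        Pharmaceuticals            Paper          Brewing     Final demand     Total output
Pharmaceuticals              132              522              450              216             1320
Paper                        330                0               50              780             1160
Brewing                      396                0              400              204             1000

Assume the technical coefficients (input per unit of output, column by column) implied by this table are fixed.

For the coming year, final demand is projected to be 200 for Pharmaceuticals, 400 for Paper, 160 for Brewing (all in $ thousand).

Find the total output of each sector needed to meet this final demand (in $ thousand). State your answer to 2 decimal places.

Technical coefficients a_ij = z_ij / X_j:
  a_11 = 132/1320 = 0.10, a_21 = 330/1320 = 0.25, a_31 = 396/1320 = 0.30
  a_12 = 522/1160 = 0.45, a_22 = 0/1160 = 0.00, a_32 = 0/1160 = 0.00
  a_13 = 450/1000 = 0.45, a_23 = 50/1000 = 0.05, a_33 = 400/1000 = 0.40
I − A =
  [   0.90    -0.45    -0.45]
  [  -0.25     1.00    -0.05]
  [  -0.30     0.00     0.60]
Cofactors of I−A, C_ij = (−1)^(i+j)·(minor ij) (rows/columns in the sector order above):
  C_11 = (1.00)(0.60) − (-0.05)(0.00) = 0.6000
  C_12 = −[(-0.25)(0.60) − (-0.05)(-0.30)] = 0.1650
  C_13 = (-0.25)(0.00) − (1.00)(-0.30) = 0.3000
  C_21 = −[(-0.45)(0.60) − (-0.45)(0.00)] = 0.2700
  C_22 = (0.90)(0.60) − (-0.45)(-0.30) = 0.4050
  C_23 = −[(0.90)(0.00) − (-0.45)(-0.30)] = 0.1350
  C_31 = (-0.45)(-0.05) − (-0.45)(1.00) = 0.4725
  C_32 = −[(0.90)(-0.05) − (-0.45)(-0.25)] = 0.1575
  C_33 = (0.90)(1.00) − (-0.45)(-0.25) = 0.7875
det(I−A) = Σ_j (I−A)_1j·C_1j = (0.90)(0.6000) + (-0.45)(0.1650) + (-0.45)(0.3000) = 0.33075
adj(I−A) = Cᵀ =
  [ 0.6000   0.2700   0.4725]
  [ 0.1650   0.4050   0.1575]
  [ 0.3000   0.1350   0.7875]
(I − A)⁻¹ = adj(I−A) / det(I−A) ≈
  [   1.8141     0.8163     1.4286]
  [   0.4989     1.2245     0.4762]
  [   0.9070     0.4082     2.3810]
x = (I − A)⁻¹ d = adj(I−A)·d / det(I−A), with det(I−A) = 0.33075:
  x_1 = (0.6000·200 + 0.2700·400 + 0.4725·160) / 0.33075 = 303.60 / 0.33075 ≈ 917.91
  x_2 = (0.1650·200 + 0.4050·400 + 0.1575·160) / 0.33075 = 220.20 / 0.33075 ≈ 665.76
  x_3 = (0.3000·200 + 0.1350·400 + 0.7875·160) / 0.33075 = 240.00 / 0.33075 ≈ 725.62

x_1 = 917.91, x_2 = 665.76, x_3 = 725.62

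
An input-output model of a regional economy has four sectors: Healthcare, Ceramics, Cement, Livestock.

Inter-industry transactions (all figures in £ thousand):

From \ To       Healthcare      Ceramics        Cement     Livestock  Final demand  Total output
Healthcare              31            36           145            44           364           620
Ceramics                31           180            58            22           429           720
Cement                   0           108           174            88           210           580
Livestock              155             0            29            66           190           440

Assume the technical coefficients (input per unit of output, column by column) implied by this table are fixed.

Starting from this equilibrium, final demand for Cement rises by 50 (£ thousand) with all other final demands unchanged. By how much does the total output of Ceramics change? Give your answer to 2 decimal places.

Δx_2 = 12.52

Technical coefficients a_ij = z_ij / X_j:
  a_11 = 31/620 = 0.05, a_21 = 31/620 = 0.05, a_31 = 0/620 = 0.00, a_41 = 155/620 = 0.25
  a_12 = 36/720 = 0.05, a_22 = 180/720 = 0.25, a_32 = 108/720 = 0.15, a_42 = 0/720 = 0.00
  a_13 = 145/580 = 0.25, a_23 = 58/580 = 0.10, a_33 = 174/580 = 0.30, a_43 = 29/580 = 0.05
  a_14 = 44/440 = 0.10, a_24 = 22/440 = 0.05, a_34 = 88/440 = 0.20, a_44 = 66/440 = 0.15
I − A =
  [   0.95    -0.05    -0.25    -0.10]
  [  -0.05     0.75    -0.10    -0.05]
  [   0.00    -0.15     0.70    -0.20]
  [  -0.25     0.00    -0.05     0.85]
Compute the cofactors C_ij = (−1)^(i+j)·(3×3 minor ij) of I−A; the adjugate is their transpose:
adj(I−A) = Cᵀ =
  [ 0.425625   0.061875   0.167500   0.093125]
  [ 0.043000   0.525750   0.094625   0.058250]
  [ 0.045750   0.119875   0.584125   0.149875]
  [ 0.127875   0.025250   0.083625   0.480875]
det(I−A) = Σ_j (I−A)_1j·C_1j = (0.95)(0.425625) + (-0.05)(0.043000) + (-0.25)(0.045750) + (-0.10)(0.127875) = 0.37796875
(I − A)⁻¹ = adj(I−A) / det(I−A) ≈
  [   1.1261     0.1637     0.4432     0.2464]
  [   0.1138     1.3910     0.2504     0.1541]
  [   0.1210     0.3172     1.5454     0.3965]
  [   0.3383     0.0668     0.2212     1.2723]
Δx = (I − A)⁻¹ Δd with Δd having +50 in the Cement component and 0 elsewhere.
So Δx_2 = L_23 · (+50), where L_23 = adj(I−A)_23 / det(I−A) = 0.094625 / 0.37796875.
Δx_2 = 0.094625 × (+50) / 0.37796875 = 4.73125 / 0.37796875 ≈ 12.52.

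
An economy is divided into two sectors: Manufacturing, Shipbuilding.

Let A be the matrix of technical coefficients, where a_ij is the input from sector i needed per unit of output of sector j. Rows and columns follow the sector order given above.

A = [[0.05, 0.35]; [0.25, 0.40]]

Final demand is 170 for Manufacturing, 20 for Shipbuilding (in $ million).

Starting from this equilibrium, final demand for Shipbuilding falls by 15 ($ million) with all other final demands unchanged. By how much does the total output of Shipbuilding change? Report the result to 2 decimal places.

Δx_S = -29.53

I − A =
  [   0.95    -0.35]
  [  -0.25     0.60]
det(I−A) = (0.95)(0.60) − (-0.35)(-0.25) = 0.4825
adj(I−A) = [[0.60, 0.35], [0.25, 0.95]]
(I − A)⁻¹ = adj(I−A) / det(I−A) ≈
  [   1.2435     0.7254]
  [   0.5181     1.9689]
Δx = (I − A)⁻¹ Δd with Δd having -15 in the Shipbuilding component and 0 elsewhere.
So Δx_S = L_SS · (-15), where L_SS = adj(I−A)_SS / det(I−A) = 0.95 / 0.4825.
Δx_S = 0.95 × (-15) / 0.4825 = -14.25 / 0.4825 ≈ -29.53.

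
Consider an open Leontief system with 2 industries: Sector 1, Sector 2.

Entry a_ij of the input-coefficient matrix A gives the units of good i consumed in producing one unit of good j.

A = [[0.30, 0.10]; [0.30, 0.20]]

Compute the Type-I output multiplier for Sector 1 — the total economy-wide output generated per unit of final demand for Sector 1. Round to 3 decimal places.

m_1 = 2.075

I − A =
  [   0.70    -0.10]
  [  -0.30     0.80]
det(I−A) = (0.70)(0.80) − (-0.10)(-0.30) = 0.5300
adj(I−A) = [[0.80, 0.10], [0.30, 0.70]]
(I − A)⁻¹ = adj(I−A) / det(I−A) ≈
  [   1.5094     0.1887]
  [   0.5660     1.3208]
The output multiplier for sector j is the column-j sum of the Leontief inverse (I − A)⁻¹ = adj(I−A) / det(I−A).
Column 1 of adj(I−A): (0.80, 0.30); det(I−A) = 0.5300.
m_1 = (0.80 + 0.30) / 0.5300 = 1.10 / 0.5300 ≈ 2.075.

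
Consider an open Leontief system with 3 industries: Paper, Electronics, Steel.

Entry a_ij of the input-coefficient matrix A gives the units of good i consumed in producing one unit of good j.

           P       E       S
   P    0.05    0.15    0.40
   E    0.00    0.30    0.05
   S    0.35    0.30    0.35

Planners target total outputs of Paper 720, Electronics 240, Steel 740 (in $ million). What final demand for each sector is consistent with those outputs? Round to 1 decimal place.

d_P = 352.0, d_E = 131.0, d_S = 157.0

I − A =
  [   0.95    -0.15    -0.40]
  [   0.00     0.70    -0.05]
  [  -0.35    -0.30     0.65]
d = (I − A) x:
  d_P = (+0.95)·720 + (-0.15)·240 + (-0.40)·740 = 352.0
  d_E = (+0.00)·720 + (+0.70)·240 + (-0.05)·740 = 131.0
  d_S = (-0.35)·720 + (-0.30)·240 + (+0.65)·740 = 157.0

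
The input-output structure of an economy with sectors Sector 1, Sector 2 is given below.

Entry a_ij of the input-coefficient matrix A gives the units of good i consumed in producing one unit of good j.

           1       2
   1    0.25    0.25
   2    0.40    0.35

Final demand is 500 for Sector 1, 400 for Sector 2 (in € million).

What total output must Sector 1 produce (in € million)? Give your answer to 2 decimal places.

I − A =
  [   0.75    -0.25]
  [  -0.40     0.65]
det(I−A) = (0.75)(0.65) − (-0.25)(-0.40) = 0.3875
adj(I−A) = [[0.65, 0.25], [0.40, 0.75]]
(I − A)⁻¹ = adj(I−A) / det(I−A) ≈
  [   1.6774     0.6452]
  [   1.0323     1.9355]
x = (I − A)⁻¹ d = adj(I−A)·d / det(I−A), with det(I−A) = 0.3875:
  x_1 = (0.65·500 + 0.25·400) / 0.3875 = 425.00 / 0.3875 ≈ 1096.77
  x_2 = (0.40·500 + 0.75·400) / 0.3875 = 500.00 / 0.3875 ≈ 1290.32

x_1 = 1096.77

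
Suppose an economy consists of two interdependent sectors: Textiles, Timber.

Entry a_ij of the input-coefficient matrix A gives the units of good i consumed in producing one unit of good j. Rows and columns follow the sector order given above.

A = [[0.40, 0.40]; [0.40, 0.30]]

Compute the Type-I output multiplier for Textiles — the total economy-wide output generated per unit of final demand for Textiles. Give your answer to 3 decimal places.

I − A =
  [   0.60    -0.40]
  [  -0.40     0.70]
det(I−A) = (0.60)(0.70) − (-0.40)(-0.40) = 0.2600
adj(I−A) = [[0.70, 0.40], [0.40, 0.60]]
(I − A)⁻¹ = adj(I−A) / det(I−A) ≈
  [   2.6923     1.5385]
  [   1.5385     2.3077]
The output multiplier for sector j is the column-j sum of the Leontief inverse (I − A)⁻¹ = adj(I−A) / det(I−A).
Column 1 of adj(I−A): (0.70, 0.40); det(I−A) = 0.2600.
m_1 = (0.70 + 0.40) / 0.2600 = 1.10 / 0.2600 ≈ 4.231.

m_1 = 4.231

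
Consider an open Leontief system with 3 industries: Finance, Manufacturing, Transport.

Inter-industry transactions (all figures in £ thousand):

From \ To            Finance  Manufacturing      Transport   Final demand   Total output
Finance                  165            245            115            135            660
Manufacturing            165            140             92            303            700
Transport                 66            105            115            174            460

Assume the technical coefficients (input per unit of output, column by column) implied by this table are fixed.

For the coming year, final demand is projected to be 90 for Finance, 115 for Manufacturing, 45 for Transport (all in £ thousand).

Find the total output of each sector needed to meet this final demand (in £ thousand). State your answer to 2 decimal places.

Technical coefficients a_ij = z_ij / X_j:
  a_11 = 165/660 = 0.25, a_21 = 165/660 = 0.25, a_31 = 66/660 = 0.10
  a_12 = 245/700 = 0.35, a_22 = 140/700 = 0.20, a_32 = 105/700 = 0.15
  a_13 = 115/460 = 0.25, a_23 = 92/460 = 0.20, a_33 = 115/460 = 0.25
I − A =
  [   0.75    -0.35    -0.25]
  [  -0.25     0.80    -0.20]
  [  -0.10    -0.15     0.75]
Cofactors of I−A, C_ij = (−1)^(i+j)·(minor ij) (rows/columns in the sector order above):
  C_11 = (0.80)(0.75) − (-0.20)(-0.15) = 0.5700
  C_12 = −[(-0.25)(0.75) − (-0.20)(-0.10)] = 0.2075
  C_13 = (-0.25)(-0.15) − (0.80)(-0.10) = 0.1175
  C_21 = −[(-0.35)(0.75) − (-0.25)(-0.15)] = 0.3000
  C_22 = (0.75)(0.75) − (-0.25)(-0.10) = 0.5375
  C_23 = −[(0.75)(-0.15) − (-0.35)(-0.10)] = 0.1475
  C_31 = (-0.35)(-0.20) − (-0.25)(0.80) = 0.2700
  C_32 = −[(0.75)(-0.20) − (-0.25)(-0.25)] = 0.2125
  C_33 = (0.75)(0.80) − (-0.35)(-0.25) = 0.5125
det(I−A) = Σ_j (I−A)_1j·C_1j = (0.75)(0.5700) + (-0.35)(0.2075) + (-0.25)(0.1175) = 0.3255
adj(I−A) = Cᵀ =
  [ 0.5700   0.3000   0.2700]
  [ 0.2075   0.5375   0.2125]
  [ 0.1175   0.1475   0.5125]
(I − A)⁻¹ = adj(I−A) / det(I−A) ≈
  [   1.7512     0.9217     0.8295]
  [   0.6375     1.6513     0.6528]
  [   0.3610     0.4531     1.5745]
x = (I − A)⁻¹ d = adj(I−A)·d / det(I−A), with det(I−A) = 0.3255:
  x_1 = (0.5700·90 + 0.3000·115 + 0.2700·45) / 0.3255 = 97.95 / 0.3255 ≈ 300.92
  x_2 = (0.2075·90 + 0.5375·115 + 0.2125·45) / 0.3255 = 90.05 / 0.3255 ≈ 276.65
  x_3 = (0.1175·90 + 0.1475·115 + 0.5125·45) / 0.3255 = 50.60 / 0.3255 ≈ 155.45

x_1 = 300.92, x_2 = 276.65, x_3 = 155.45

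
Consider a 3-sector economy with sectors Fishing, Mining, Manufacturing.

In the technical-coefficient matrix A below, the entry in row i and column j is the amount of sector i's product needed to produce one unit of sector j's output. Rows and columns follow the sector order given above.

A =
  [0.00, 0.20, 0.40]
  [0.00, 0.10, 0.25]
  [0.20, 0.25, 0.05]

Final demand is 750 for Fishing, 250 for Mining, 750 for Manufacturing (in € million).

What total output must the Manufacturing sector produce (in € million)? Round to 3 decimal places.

I − A =
  [   1.00    -0.20    -0.40]
  [   0.00     0.90    -0.25]
  [  -0.20    -0.25     0.95]
Cofactors of I−A, C_ij = (−1)^(i+j)·(minor ij) (rows/columns in the sector order above):
  C_11 = (0.90)(0.95) − (-0.25)(-0.25) = 0.7925
  C_12 = −[(0.00)(0.95) − (-0.25)(-0.20)] = 0.0500
  C_13 = (0.00)(-0.25) − (0.90)(-0.20) = 0.1800
  C_21 = −[(-0.20)(0.95) − (-0.40)(-0.25)] = 0.2900
  C_22 = (1.00)(0.95) − (-0.40)(-0.20) = 0.8700
  C_23 = −[(1.00)(-0.25) − (-0.20)(-0.20)] = 0.2900
  C_31 = (-0.20)(-0.25) − (-0.40)(0.90) = 0.4100
  C_32 = −[(1.00)(-0.25) − (-0.40)(0.00)] = 0.2500
  C_33 = (1.00)(0.90) − (-0.20)(0.00) = 0.9000
det(I−A) = Σ_j (I−A)_1j·C_1j = (1.00)(0.7925) + (-0.20)(0.0500) + (-0.40)(0.1800) = 0.7105
adj(I−A) = Cᵀ =
  [ 0.7925   0.2900   0.4100]
  [ 0.0500   0.8700   0.2500]
  [ 0.1800   0.2900   0.9000]
(I − A)⁻¹ = adj(I−A) / det(I−A) ≈
  [   1.1154     0.4082     0.5771]
  [   0.0704     1.2245     0.3519]
  [   0.2533     0.4082     1.2667]
x = (I − A)⁻¹ d = adj(I−A)·d / det(I−A), with det(I−A) = 0.7105:
  x_1 = (0.7925·750 + 0.2900·250 + 0.4100·750) / 0.7105 = 974.375 / 0.7105 ≈ 1371.393
  x_2 = (0.0500·750 + 0.8700·250 + 0.2500·750) / 0.7105 = 442.50 / 0.7105 ≈ 622.801
  x_3 = (0.1800·750 + 0.2900·250 + 0.9000·750) / 0.7105 = 882.50 / 0.7105 ≈ 1242.083

x_3 = 1242.083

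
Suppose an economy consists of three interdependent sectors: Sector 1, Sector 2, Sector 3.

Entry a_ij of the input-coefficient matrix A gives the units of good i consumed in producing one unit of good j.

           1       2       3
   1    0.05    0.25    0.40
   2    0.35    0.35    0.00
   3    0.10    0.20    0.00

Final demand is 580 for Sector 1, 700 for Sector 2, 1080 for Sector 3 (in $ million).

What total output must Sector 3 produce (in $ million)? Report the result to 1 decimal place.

I − A =
  [   0.95    -0.25    -0.40]
  [  -0.35     0.65     0.00]
  [  -0.10    -0.20     1.00]
Cofactors of I−A, C_ij = (−1)^(i+j)·(minor ij) (rows/columns in the sector order above):
  C_11 = (0.65)(1.00) − (0.00)(-0.20) = 0.6500
  C_12 = −[(-0.35)(1.00) − (0.00)(-0.10)] = 0.3500
  C_13 = (-0.35)(-0.20) − (0.65)(-0.10) = 0.1350
  C_21 = −[(-0.25)(1.00) − (-0.40)(-0.20)] = 0.3300
  C_22 = (0.95)(1.00) − (-0.40)(-0.10) = 0.9100
  C_23 = −[(0.95)(-0.20) − (-0.25)(-0.10)] = 0.2150
  C_31 = (-0.25)(0.00) − (-0.40)(0.65) = 0.2600
  C_32 = −[(0.95)(0.00) − (-0.40)(-0.35)] = 0.1400
  C_33 = (0.95)(0.65) − (-0.25)(-0.35) = 0.5300
det(I−A) = Σ_j (I−A)_1j·C_1j = (0.95)(0.6500) + (-0.25)(0.3500) + (-0.40)(0.1350) = 0.4760
adj(I−A) = Cᵀ =
  [ 0.6500   0.3300   0.2600]
  [ 0.3500   0.9100   0.1400]
  [ 0.1350   0.2150   0.5300]
(I − A)⁻¹ = adj(I−A) / det(I−A) ≈
  [   1.3655     0.6933     0.5462]
  [   0.7353     1.9118     0.2941]
  [   0.2836     0.4517     1.1134]
x = (I − A)⁻¹ d = adj(I−A)·d / det(I−A), with det(I−A) = 0.4760:
  x_1 = (0.6500·580 + 0.3300·700 + 0.2600·1080) / 0.4760 = 888.80 / 0.4760 ≈ 1867.2
  x_2 = (0.3500·580 + 0.9100·700 + 0.1400·1080) / 0.4760 = 991.20 / 0.4760 ≈ 2082.4
  x_3 = (0.1350·580 + 0.2150·700 + 0.5300·1080) / 0.4760 = 801.20 / 0.4760 ≈ 1683.2

x_3 = 1683.2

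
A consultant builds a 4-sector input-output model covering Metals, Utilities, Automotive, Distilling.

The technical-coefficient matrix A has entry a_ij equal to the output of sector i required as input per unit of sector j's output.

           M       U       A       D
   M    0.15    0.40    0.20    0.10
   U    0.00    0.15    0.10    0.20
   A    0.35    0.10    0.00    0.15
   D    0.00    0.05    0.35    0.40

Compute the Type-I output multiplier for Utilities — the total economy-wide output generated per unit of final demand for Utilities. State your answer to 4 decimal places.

I − A =
  [   0.85    -0.40    -0.20    -0.10]
  [   0.00     0.85    -0.10    -0.20]
  [  -0.35    -0.10     1.00    -0.15]
  [   0.00    -0.05    -0.35     0.60]
Compute the cofactors C_ij = (−1)^(i+j)·(3×3 minor ij) of I−A; the adjugate is their transpose:
adj(I−A) = Cᵀ =
  [ 0.441625   0.241000   0.182250   0.199500]
  [ 0.045500   0.411125   0.110500   0.172250]
  [ 0.175000   0.143125   0.425000   0.183125]
  [ 0.105875   0.117750   0.257125   0.640500]
det(I−A) = Σ_j (I−A)_1j·C_1j = (0.85)(0.441625) + (-0.40)(0.045500) + (-0.20)(0.175000) + (-0.10)(0.105875) = 0.31159375
(I − A)⁻¹ = adj(I−A) / det(I−A) ≈
  [   1.41731     0.77344     0.58490     0.64026]
  [   0.14602     1.31943     0.35463     0.55280]
  [   0.56163     0.45933     1.36396     0.58770]
  [   0.33979     0.37790     0.82519     2.05556]
The output multiplier for sector j is the column-j sum of the Leontief inverse (I − A)⁻¹ = adj(I−A) / det(I−A).
Column U of adj(I−A): (0.241000, 0.411125, 0.143125, 0.117750); det(I−A) = 0.31159375.
m_U = (0.241000 + 0.411125 + 0.143125 + 0.117750) / 0.31159375 = 0.913 / 0.31159375 ≈ 2.9301.

m_U = 2.9301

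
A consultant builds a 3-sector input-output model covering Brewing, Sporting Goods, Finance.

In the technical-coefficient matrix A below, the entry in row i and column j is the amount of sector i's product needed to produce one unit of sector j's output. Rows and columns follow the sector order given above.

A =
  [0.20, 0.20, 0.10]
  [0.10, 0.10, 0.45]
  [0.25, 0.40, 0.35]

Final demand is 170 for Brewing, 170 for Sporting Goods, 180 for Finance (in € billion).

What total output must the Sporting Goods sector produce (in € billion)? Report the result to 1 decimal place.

I − A =
  [   0.80    -0.20    -0.10]
  [  -0.10     0.90    -0.45]
  [  -0.25    -0.40     0.65]
Cofactors of I−A, C_ij = (−1)^(i+j)·(minor ij) (rows/columns in the sector order above):
  C_11 = (0.90)(0.65) − (-0.45)(-0.40) = 0.4050
  C_12 = −[(-0.10)(0.65) − (-0.45)(-0.25)] = 0.1775
  C_13 = (-0.10)(-0.40) − (0.90)(-0.25) = 0.2650
  C_21 = −[(-0.20)(0.65) − (-0.10)(-0.40)] = 0.1700
  C_22 = (0.80)(0.65) − (-0.10)(-0.25) = 0.4950
  C_23 = −[(0.80)(-0.40) − (-0.20)(-0.25)] = 0.3700
  C_31 = (-0.20)(-0.45) − (-0.10)(0.90) = 0.1800
  C_32 = −[(0.80)(-0.45) − (-0.10)(-0.10)] = 0.3700
  C_33 = (0.80)(0.90) − (-0.20)(-0.10) = 0.7000
det(I−A) = Σ_j (I−A)_1j·C_1j = (0.80)(0.4050) + (-0.20)(0.1775) + (-0.10)(0.2650) = 0.2620
adj(I−A) = Cᵀ =
  [ 0.4050   0.1700   0.1800]
  [ 0.1775   0.4950   0.3700]
  [ 0.2650   0.3700   0.7000]
(I − A)⁻¹ = adj(I−A) / det(I−A) ≈
  [   1.5458     0.6489     0.6870]
  [   0.6775     1.8893     1.4122]
  [   1.0115     1.4122     2.6718]
x = (I − A)⁻¹ d = adj(I−A)·d / det(I−A), with det(I−A) = 0.2620:
  x_B = (0.4050·170 + 0.1700·170 + 0.1800·180) / 0.2620 = 130.15 / 0.2620 ≈ 496.8
  x_S = (0.1775·170 + 0.4950·170 + 0.3700·180) / 0.2620 = 180.925 / 0.2620 ≈ 690.6
  x_F = (0.2650·170 + 0.3700·170 + 0.7000·180) / 0.2620 = 233.95 / 0.2620 ≈ 892.9

x_S = 690.6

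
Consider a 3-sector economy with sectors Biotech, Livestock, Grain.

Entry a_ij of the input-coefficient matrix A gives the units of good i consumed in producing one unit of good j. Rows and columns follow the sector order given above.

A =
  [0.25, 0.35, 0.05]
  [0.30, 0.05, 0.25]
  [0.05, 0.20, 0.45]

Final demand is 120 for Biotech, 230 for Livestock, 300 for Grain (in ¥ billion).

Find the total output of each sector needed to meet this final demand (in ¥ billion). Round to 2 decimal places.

x_B = 501.18, x_L = 614.73, x_G = 814.55

I − A =
  [   0.75    -0.35    -0.05]
  [  -0.30     0.95    -0.25]
  [  -0.05    -0.20     0.55]
Cofactors of I−A, C_ij = (−1)^(i+j)·(minor ij) (rows/columns in the sector order above):
  C_11 = (0.95)(0.55) − (-0.25)(-0.20) = 0.4725
  C_12 = −[(-0.30)(0.55) − (-0.25)(-0.05)] = 0.1775
  C_13 = (-0.30)(-0.20) − (0.95)(-0.05) = 0.1075
  C_21 = −[(-0.35)(0.55) − (-0.05)(-0.20)] = 0.2025
  C_22 = (0.75)(0.55) − (-0.05)(-0.05) = 0.4100
  C_23 = −[(0.75)(-0.20) − (-0.35)(-0.05)] = 0.1675
  C_31 = (-0.35)(-0.25) − (-0.05)(0.95) = 0.1350
  C_32 = −[(0.75)(-0.25) − (-0.05)(-0.30)] = 0.2025
  C_33 = (0.75)(0.95) − (-0.35)(-0.30) = 0.6075
det(I−A) = Σ_j (I−A)_1j·C_1j = (0.75)(0.4725) + (-0.35)(0.1775) + (-0.05)(0.1075) = 0.286875
adj(I−A) = Cᵀ =
  [ 0.4725   0.2025   0.1350]
  [ 0.1775   0.4100   0.2025]
  [ 0.1075   0.1675   0.6075]
(I − A)⁻¹ = adj(I−A) / det(I−A) ≈
  [   1.6471     0.7059     0.4706]
  [   0.6187     1.4292     0.7059]
  [   0.3747     0.5839     2.1176]
x = (I − A)⁻¹ d = adj(I−A)·d / det(I−A), with det(I−A) = 0.286875:
  x_B = (0.4725·120 + 0.2025·230 + 0.1350·300) / 0.286875 = 143.775 / 0.286875 ≈ 501.18
  x_L = (0.1775·120 + 0.4100·230 + 0.2025·300) / 0.286875 = 176.35 / 0.286875 ≈ 614.73
  x_G = (0.1075·120 + 0.1675·230 + 0.6075·300) / 0.286875 = 233.675 / 0.286875 ≈ 814.55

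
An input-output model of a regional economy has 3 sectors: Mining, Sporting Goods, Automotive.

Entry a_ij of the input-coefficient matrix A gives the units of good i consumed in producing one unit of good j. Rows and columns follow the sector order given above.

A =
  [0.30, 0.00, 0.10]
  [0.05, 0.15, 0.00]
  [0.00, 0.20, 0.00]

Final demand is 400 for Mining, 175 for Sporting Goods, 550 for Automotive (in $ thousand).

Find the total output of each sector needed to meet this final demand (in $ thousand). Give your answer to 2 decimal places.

x_M = 656.99, x_S = 244.53, x_A = 598.91

I − A =
  [   0.70     0.00    -0.10]
  [  -0.05     0.85     0.00]
  [   0.00    -0.20     1.00]
Cofactors of I−A, C_ij = (−1)^(i+j)·(minor ij) (rows/columns in the sector order above):
  C_11 = (0.85)(1.00) − (0.00)(-0.20) = 0.8500
  C_12 = −[(-0.05)(1.00) − (0.00)(0.00)] = 0.0500
  C_13 = (-0.05)(-0.20) − (0.85)(0.00) = 0.0100
  C_21 = −[(0.00)(1.00) − (-0.10)(-0.20)] = 0.0200
  C_22 = (0.70)(1.00) − (-0.10)(0.00) = 0.7000
  C_23 = −[(0.70)(-0.20) − (0.00)(0.00)] = 0.1400
  C_31 = (0.00)(0.00) − (-0.10)(0.85) = 0.0850
  C_32 = −[(0.70)(0.00) − (-0.10)(-0.05)] = 0.0050
  C_33 = (0.70)(0.85) − (0.00)(-0.05) = 0.5950
det(I−A) = Σ_j (I−A)_1j·C_1j = (0.70)(0.8500) + (0.00)(0.0500) + (-0.10)(0.0100) = 0.5940
adj(I−A) = Cᵀ =
  [ 0.8500   0.0200   0.0850]
  [ 0.0500   0.7000   0.0050]
  [ 0.0100   0.1400   0.5950]
(I − A)⁻¹ = adj(I−A) / det(I−A) ≈
  [   1.4310     0.0337     0.1431]
  [   0.0842     1.1785     0.0084]
  [   0.0168     0.2357     1.0017]
x = (I − A)⁻¹ d = adj(I−A)·d / det(I−A), with det(I−A) = 0.5940:
  x_M = (0.8500·400 + 0.0200·175 + 0.0850·550) / 0.5940 = 390.25 / 0.5940 ≈ 656.99
  x_S = (0.0500·400 + 0.7000·175 + 0.0050·550) / 0.5940 = 145.25 / 0.5940 ≈ 244.53
  x_A = (0.0100·400 + 0.1400·175 + 0.5950·550) / 0.5940 = 355.75 / 0.5940 ≈ 598.91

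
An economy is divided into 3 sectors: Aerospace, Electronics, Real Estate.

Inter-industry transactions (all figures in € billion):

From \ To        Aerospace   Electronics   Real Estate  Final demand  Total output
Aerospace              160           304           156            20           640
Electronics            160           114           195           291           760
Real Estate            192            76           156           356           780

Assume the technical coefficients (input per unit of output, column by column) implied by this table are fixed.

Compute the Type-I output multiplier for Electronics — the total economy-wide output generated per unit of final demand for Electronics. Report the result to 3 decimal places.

Technical coefficients a_ij = z_ij / X_j:
  a_AA = 160/640 = 0.25, a_EA = 160/640 = 0.25, a_RA = 192/640 = 0.30
  a_AE = 304/760 = 0.40, a_EE = 114/760 = 0.15, a_RE = 76/760 = 0.10
  a_AR = 156/780 = 0.20, a_ER = 195/780 = 0.25, a_RR = 156/780 = 0.20
I − A =
  [   0.75    -0.40    -0.20]
  [  -0.25     0.85    -0.25]
  [  -0.30    -0.10     0.80]
Cofactors of I−A, C_ij = (−1)^(i+j)·(minor ij) (rows/columns in the sector order above):
  C_11 = (0.85)(0.80) − (-0.25)(-0.10) = 0.6550
  C_12 = −[(-0.25)(0.80) − (-0.25)(-0.30)] = 0.2750
  C_13 = (-0.25)(-0.10) − (0.85)(-0.30) = 0.2800
  C_21 = −[(-0.40)(0.80) − (-0.20)(-0.10)] = 0.3400
  C_22 = (0.75)(0.80) − (-0.20)(-0.30) = 0.5400
  C_23 = −[(0.75)(-0.10) − (-0.40)(-0.30)] = 0.1950
  C_31 = (-0.40)(-0.25) − (-0.20)(0.85) = 0.2700
  C_32 = −[(0.75)(-0.25) − (-0.20)(-0.25)] = 0.2375
  C_33 = (0.75)(0.85) − (-0.40)(-0.25) = 0.5375
det(I−A) = Σ_j (I−A)_1j·C_1j = (0.75)(0.6550) + (-0.40)(0.2750) + (-0.20)(0.2800) = 0.32525
adj(I−A) = Cᵀ =
  [ 0.6550   0.3400   0.2700]
  [ 0.2750   0.5400   0.2375]
  [ 0.2800   0.1950   0.5375]
(I − A)⁻¹ = adj(I−A) / det(I−A) ≈
  [   2.0138     1.0453     0.8301]
  [   0.8455     1.6603     0.7302]
  [   0.8609     0.5995     1.6526]
The output multiplier for sector j is the column-j sum of the Leontief inverse (I − A)⁻¹ = adj(I−A) / det(I−A).
Column E of adj(I−A): (0.3400, 0.5400, 0.1950); det(I−A) = 0.32525.
m_E = (0.3400 + 0.5400 + 0.1950) / 0.32525 = 1.075 / 0.32525 ≈ 3.305.

m_E = 3.305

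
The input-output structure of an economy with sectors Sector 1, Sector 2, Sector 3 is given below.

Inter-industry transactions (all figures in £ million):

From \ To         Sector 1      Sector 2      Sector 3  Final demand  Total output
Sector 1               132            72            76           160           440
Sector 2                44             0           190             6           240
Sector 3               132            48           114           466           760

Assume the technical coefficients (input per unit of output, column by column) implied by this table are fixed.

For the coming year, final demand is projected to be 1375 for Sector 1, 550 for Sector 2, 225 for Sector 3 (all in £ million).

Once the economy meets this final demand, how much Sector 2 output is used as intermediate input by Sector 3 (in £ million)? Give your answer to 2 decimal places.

Technical coefficients a_ij = z_ij / X_j:
  a_11 = 132/440 = 0.30, a_21 = 44/440 = 0.10, a_31 = 132/440 = 0.30
  a_12 = 72/240 = 0.30, a_22 = 0/240 = 0.00, a_32 = 48/240 = 0.20
  a_13 = 76/760 = 0.10, a_23 = 190/760 = 0.25, a_33 = 114/760 = 0.15
I − A =
  [   0.70    -0.30    -0.10]
  [  -0.10     1.00    -0.25]
  [  -0.30    -0.20     0.85]
Cofactors of I−A, C_ij = (−1)^(i+j)·(minor ij) (rows/columns in the sector order above):
  C_11 = (1.00)(0.85) − (-0.25)(-0.20) = 0.8000
  C_12 = −[(-0.10)(0.85) − (-0.25)(-0.30)] = 0.1600
  C_13 = (-0.10)(-0.20) − (1.00)(-0.30) = 0.3200
  C_21 = −[(-0.30)(0.85) − (-0.10)(-0.20)] = 0.2750
  C_22 = (0.70)(0.85) − (-0.10)(-0.30) = 0.5650
  C_23 = −[(0.70)(-0.20) − (-0.30)(-0.30)] = 0.2300
  C_31 = (-0.30)(-0.25) − (-0.10)(1.00) = 0.1750
  C_32 = −[(0.70)(-0.25) − (-0.10)(-0.10)] = 0.1850
  C_33 = (0.70)(1.00) − (-0.30)(-0.10) = 0.6700
det(I−A) = Σ_j (I−A)_1j·C_1j = (0.70)(0.8000) + (-0.30)(0.1600) + (-0.10)(0.3200) = 0.4800
adj(I−A) = Cᵀ =
  [ 0.8000   0.2750   0.1750]
  [ 0.1600   0.5650   0.1850]
  [ 0.3200   0.2300   0.6700]
(I − A)⁻¹ = adj(I−A) / det(I−A) ≈
  [   1.6667     0.5729     0.3646]
  [   0.3333     1.1771     0.3854]
  [   0.6667     0.4792     1.3958]
First solve x = (I − A)⁻¹ d = adj(I−A)·d / det(I−A); in particular x_3 = (0.3200·1375 + 0.2300·550 + 0.6700·225) / 0.4800 = 717.25 / 0.4800 ≈ 1494.2708.
Intermediate flow from 2 to 3: z_23 = a_23 · x_3 = 0.25 × 717.25 / 0.4800 = 179.3125 / 0.4800 ≈ 373.57.

z_23 = 373.57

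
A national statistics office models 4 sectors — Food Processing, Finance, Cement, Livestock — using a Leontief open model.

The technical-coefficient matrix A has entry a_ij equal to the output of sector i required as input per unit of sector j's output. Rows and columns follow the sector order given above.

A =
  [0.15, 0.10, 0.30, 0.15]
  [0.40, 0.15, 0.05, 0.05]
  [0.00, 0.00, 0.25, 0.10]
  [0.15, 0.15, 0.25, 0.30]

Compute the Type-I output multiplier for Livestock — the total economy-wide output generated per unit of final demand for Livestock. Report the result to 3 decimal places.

I − A =
  [   0.85    -0.10    -0.30    -0.15]
  [  -0.40     0.85    -0.05    -0.05]
  [   0.00     0.00     0.75    -0.10]
  [  -0.15    -0.15    -0.25     0.70]
Compute the cofactors C_ij = (−1)^(i+j)·(3×3 minor ij) of I−A; the adjugate is their transpose:
adj(I−A) = Cᵀ =
  [ 0.418625   0.071375   0.214000   0.125375]
  [ 0.206375   0.403625   0.140500   0.093125]
  [ 0.018750   0.014250   0.442500   0.068250]
  [ 0.140625   0.106875   0.234000   0.511875]
det(I−A) = Σ_j (I−A)_1j·C_1j = (0.85)(0.418625) + (-0.10)(0.206375) + (-0.30)(0.018750) + (-0.15)(0.140625) = 0.308475
(I − A)⁻¹ = adj(I−A) / det(I−A) ≈
  [   1.3571     0.2314     0.6937     0.4064]
  [   0.6690     1.3085     0.4555     0.3019]
  [   0.0608     0.0462     1.4345     0.2212]
  [   0.4559     0.3465     0.7586     1.6594]
The output multiplier for sector j is the column-j sum of the Leontief inverse (I − A)⁻¹ = adj(I−A) / det(I−A).
Column 4 of adj(I−A): (0.125375, 0.093125, 0.068250, 0.511875); det(I−A) = 0.308475.
m_4 = (0.125375 + 0.093125 + 0.068250 + 0.511875) / 0.308475 = 0.798625 / 0.308475 ≈ 2.589.

m_4 = 2.589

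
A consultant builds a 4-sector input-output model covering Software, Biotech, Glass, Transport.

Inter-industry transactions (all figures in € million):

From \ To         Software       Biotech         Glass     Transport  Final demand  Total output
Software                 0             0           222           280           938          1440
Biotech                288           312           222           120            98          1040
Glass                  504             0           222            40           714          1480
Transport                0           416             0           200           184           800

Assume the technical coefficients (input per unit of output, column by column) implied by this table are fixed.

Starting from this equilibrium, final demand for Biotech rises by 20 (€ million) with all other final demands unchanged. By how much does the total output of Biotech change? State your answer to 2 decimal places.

Δx_B = 35.59

Technical coefficients a_ij = z_ij / X_j:
  a_SS = 0/1440 = 0.00, a_BS = 288/1440 = 0.20, a_GS = 504/1440 = 0.35, a_TS = 0/1440 = 0.00
  a_SB = 0/1040 = 0.00, a_BB = 312/1040 = 0.30, a_GB = 0/1040 = 0.00, a_TB = 416/1040 = 0.40
  a_SG = 222/1480 = 0.15, a_BG = 222/1480 = 0.15, a_GG = 222/1480 = 0.15, a_TG = 0/1480 = 0.00
  a_ST = 280/800 = 0.35, a_BT = 120/800 = 0.15, a_GT = 40/800 = 0.05, a_TT = 200/800 = 0.25
I − A =
  [   1.00     0.00    -0.15    -0.35]
  [  -0.20     0.70    -0.15    -0.15]
  [  -0.35     0.00     0.85    -0.05]
  [   0.00    -0.40     0.00     0.75]
Compute the cofactors C_ij = (−1)^(i+j)·(3×3 minor ij) of I−A; the adjugate is their transpose:
adj(I−A) = Cᵀ =
  [ 0.392250   0.122000   0.090750   0.213500]
  [ 0.166875   0.598125   0.135000   0.206500]
  [ 0.166750   0.069000   0.437000   0.120750]
  [ 0.089000   0.319000   0.072000   0.558250]
det(I−A) = Σ_j (I−A)_1j·C_1j = (1.00)(0.392250) + (0.00)(0.166875) + (-0.15)(0.166750) + (-0.35)(0.089000) = 0.3360875
(I − A)⁻¹ = adj(I−A) / det(I−A) ≈
  [   1.1671     0.3630     0.2700     0.6353]
  [   0.4965     1.7797     0.4017     0.6144]
  [   0.4962     0.2053     1.3003     0.3593]
  [   0.2648     0.9492     0.2142     1.6610]
Δx = (I − A)⁻¹ Δd with Δd having +20 in the Biotech component and 0 elsewhere.
So Δx_B = L_BB · (+20), where L_BB = adj(I−A)_BB / det(I−A) = 0.598125 / 0.3360875.
Δx_B = 0.598125 × (+20) / 0.3360875 = 11.9625 / 0.3360875 ≈ 35.59.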